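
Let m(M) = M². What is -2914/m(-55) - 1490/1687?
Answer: -9423168/5103175 ≈ -1.8465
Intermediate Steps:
-2914/m(-55) - 1490/1687 = -2914/((-55)²) - 1490/1687 = -2914/3025 - 1490*1/1687 = -2914*1/3025 - 1490/1687 = -2914/3025 - 1490/1687 = -9423168/5103175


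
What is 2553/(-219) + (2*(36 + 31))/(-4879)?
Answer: -4161811/356167 ≈ -11.685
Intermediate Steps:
2553/(-219) + (2*(36 + 31))/(-4879) = 2553*(-1/219) + (2*67)*(-1/4879) = -851/73 + 134*(-1/4879) = -851/73 - 134/4879 = -4161811/356167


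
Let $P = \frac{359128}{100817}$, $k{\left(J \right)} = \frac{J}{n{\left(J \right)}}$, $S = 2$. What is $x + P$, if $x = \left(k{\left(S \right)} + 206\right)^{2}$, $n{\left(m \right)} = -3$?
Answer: $\frac{38258847704}{907353} \approx 42165.0$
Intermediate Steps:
$k{\left(J \right)} = - \frac{J}{3}$ ($k{\left(J \right)} = \frac{J}{-3} = J \left(- \frac{1}{3}\right) = - \frac{J}{3}$)
$P = \frac{359128}{100817}$ ($P = 359128 \cdot \frac{1}{100817} = \frac{359128}{100817} \approx 3.5622$)
$x = \frac{379456}{9}$ ($x = \left(\left(- \frac{1}{3}\right) 2 + 206\right)^{2} = \left(- \frac{2}{3} + 206\right)^{2} = \left(\frac{616}{3}\right)^{2} = \frac{379456}{9} \approx 42162.0$)
$x + P = \frac{379456}{9} + \frac{359128}{100817} = \frac{38258847704}{907353}$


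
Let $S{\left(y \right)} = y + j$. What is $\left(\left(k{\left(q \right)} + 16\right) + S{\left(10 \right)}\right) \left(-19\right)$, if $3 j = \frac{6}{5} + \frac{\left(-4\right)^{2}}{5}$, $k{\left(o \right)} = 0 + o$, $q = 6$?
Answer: $- \frac{9538}{15} \approx -635.87$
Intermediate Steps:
$k{\left(o \right)} = o$
$j = \frac{22}{15}$ ($j = \frac{\frac{6}{5} + \frac{\left(-4\right)^{2}}{5}}{3} = \frac{6 \cdot \frac{1}{5} + 16 \cdot \frac{1}{5}}{3} = \frac{\frac{6}{5} + \frac{16}{5}}{3} = \frac{1}{3} \cdot \frac{22}{5} = \frac{22}{15} \approx 1.4667$)
$S{\left(y \right)} = \frac{22}{15} + y$ ($S{\left(y \right)} = y + \frac{22}{15} = \frac{22}{15} + y$)
$\left(\left(k{\left(q \right)} + 16\right) + S{\left(10 \right)}\right) \left(-19\right) = \left(\left(6 + 16\right) + \left(\frac{22}{15} + 10\right)\right) \left(-19\right) = \left(22 + \frac{172}{15}\right) \left(-19\right) = \frac{502}{15} \left(-19\right) = - \frac{9538}{15}$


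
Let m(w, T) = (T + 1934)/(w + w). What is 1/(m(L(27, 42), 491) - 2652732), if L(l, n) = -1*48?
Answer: -96/254664697 ≈ -3.7697e-7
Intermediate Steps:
L(l, n) = -48
m(w, T) = (1934 + T)/(2*w) (m(w, T) = (1934 + T)/((2*w)) = (1934 + T)*(1/(2*w)) = (1934 + T)/(2*w))
1/(m(L(27, 42), 491) - 2652732) = 1/((1/2)*(1934 + 491)/(-48) - 2652732) = 1/((1/2)*(-1/48)*2425 - 2652732) = 1/(-2425/96 - 2652732) = 1/(-254664697/96) = -96/254664697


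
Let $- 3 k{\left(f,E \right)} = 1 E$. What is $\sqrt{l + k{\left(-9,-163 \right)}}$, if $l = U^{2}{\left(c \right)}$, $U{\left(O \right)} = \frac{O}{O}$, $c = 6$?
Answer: $\frac{\sqrt{498}}{3} \approx 7.4386$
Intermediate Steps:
$U{\left(O \right)} = 1$
$l = 1$ ($l = 1^{2} = 1$)
$k{\left(f,E \right)} = - \frac{E}{3}$ ($k{\left(f,E \right)} = - \frac{1 E}{3} = - \frac{E}{3}$)
$\sqrt{l + k{\left(-9,-163 \right)}} = \sqrt{1 - - \frac{163}{3}} = \sqrt{1 + \frac{163}{3}} = \sqrt{\frac{166}{3}} = \frac{\sqrt{498}}{3}$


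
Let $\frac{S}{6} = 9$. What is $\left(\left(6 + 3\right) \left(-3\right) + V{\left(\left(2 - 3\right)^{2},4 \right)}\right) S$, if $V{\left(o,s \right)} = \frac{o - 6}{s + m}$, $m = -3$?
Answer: $-1728$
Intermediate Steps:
$S = 54$ ($S = 6 \cdot 9 = 54$)
$V{\left(o,s \right)} = \frac{-6 + o}{-3 + s}$ ($V{\left(o,s \right)} = \frac{o - 6}{s - 3} = \frac{-6 + o}{-3 + s}$)
$\left(\left(6 + 3\right) \left(-3\right) + V{\left(\left(2 - 3\right)^{2},4 \right)}\right) S = \left(\left(6 + 3\right) \left(-3\right) + \frac{-6 + \left(2 - 3\right)^{2}}{-3 + 4}\right) 54 = \left(9 \left(-3\right) + \frac{-6 + \left(-1\right)^{2}}{1}\right) 54 = \left(-27 + 1 \left(-6 + 1\right)\right) 54 = \left(-27 + 1 \left(-5\right)\right) 54 = \left(-27 - 5\right) 54 = \left(-32\right) 54 = -1728$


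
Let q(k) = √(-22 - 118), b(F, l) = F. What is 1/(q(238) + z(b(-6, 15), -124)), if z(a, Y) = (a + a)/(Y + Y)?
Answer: 186/538169 - 7688*I*√35/538169 ≈ 0.00034562 - 0.084514*I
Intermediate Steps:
z(a, Y) = a/Y (z(a, Y) = (2*a)/((2*Y)) = (2*a)*(1/(2*Y)) = a/Y)
q(k) = 2*I*√35 (q(k) = √(-140) = 2*I*√35)
1/(q(238) + z(b(-6, 15), -124)) = 1/(2*I*√35 - 6/(-124)) = 1/(2*I*√35 - 6*(-1/124)) = 1/(2*I*√35 + 3/62) = 1/(3/62 + 2*I*√35)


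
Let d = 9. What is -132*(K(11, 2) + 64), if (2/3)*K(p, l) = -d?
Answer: -6666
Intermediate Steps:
K(p, l) = -27/2 (K(p, l) = 3*(-1*9)/2 = (3/2)*(-9) = -27/2)
-132*(K(11, 2) + 64) = -132*(-27/2 + 64) = -132*101/2 = -6666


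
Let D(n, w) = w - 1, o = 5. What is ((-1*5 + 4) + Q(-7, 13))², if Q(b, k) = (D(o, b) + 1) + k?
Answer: 25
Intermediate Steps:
D(n, w) = -1 + w
Q(b, k) = b + k (Q(b, k) = ((-1 + b) + 1) + k = b + k)
((-1*5 + 4) + Q(-7, 13))² = ((-1*5 + 4) + (-7 + 13))² = ((-5 + 4) + 6)² = (-1 + 6)² = 5² = 25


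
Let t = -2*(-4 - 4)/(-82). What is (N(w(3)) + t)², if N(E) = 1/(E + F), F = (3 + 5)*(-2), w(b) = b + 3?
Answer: 14641/168100 ≈ 0.087097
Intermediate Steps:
w(b) = 3 + b
F = -16 (F = 8*(-2) = -16)
N(E) = 1/(-16 + E) (N(E) = 1/(E - 16) = 1/(-16 + E))
t = -8/41 (t = -2*(-8)*(-1/82) = 16*(-1/82) = -8/41 ≈ -0.19512)
(N(w(3)) + t)² = (1/(-16 + (3 + 3)) - 8/41)² = (1/(-16 + 6) - 8/41)² = (1/(-10) - 8/41)² = (-⅒ - 8/41)² = (-121/410)² = 14641/168100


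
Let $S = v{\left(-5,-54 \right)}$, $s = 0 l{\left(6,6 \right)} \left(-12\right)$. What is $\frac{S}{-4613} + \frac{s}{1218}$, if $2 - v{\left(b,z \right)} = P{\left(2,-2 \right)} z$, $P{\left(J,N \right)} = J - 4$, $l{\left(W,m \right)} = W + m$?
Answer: $\frac{106}{4613} \approx 0.022979$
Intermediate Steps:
$P{\left(J,N \right)} = -4 + J$
$v{\left(b,z \right)} = 2 + 2 z$ ($v{\left(b,z \right)} = 2 - \left(-4 + 2\right) z = 2 - - 2 z = 2 + 2 z$)
$s = 0$ ($s = 0 \left(6 + 6\right) \left(-12\right) = 0 \cdot 12 \left(-12\right) = 0 \left(-12\right) = 0$)
$S = -106$ ($S = 2 + 2 \left(-54\right) = 2 - 108 = -106$)
$\frac{S}{-4613} + \frac{s}{1218} = - \frac{106}{-4613} + \frac{0}{1218} = \left(-106\right) \left(- \frac{1}{4613}\right) + 0 \cdot \frac{1}{1218} = \frac{106}{4613} + 0 = \frac{106}{4613}$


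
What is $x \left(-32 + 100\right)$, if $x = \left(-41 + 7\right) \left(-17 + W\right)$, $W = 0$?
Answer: $39304$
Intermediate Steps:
$x = 578$ ($x = \left(-41 + 7\right) \left(-17 + 0\right) = \left(-34\right) \left(-17\right) = 578$)
$x \left(-32 + 100\right) = 578 \left(-32 + 100\right) = 578 \cdot 68 = 39304$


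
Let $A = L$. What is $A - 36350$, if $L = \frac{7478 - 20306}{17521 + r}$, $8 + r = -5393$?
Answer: $- \frac{36714569}{1010} \approx -36351.0$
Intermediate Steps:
$r = -5401$ ($r = -8 - 5393 = -5401$)
$L = - \frac{1069}{1010}$ ($L = \frac{7478 - 20306}{17521 - 5401} = - \frac{12828}{12120} = \left(-12828\right) \frac{1}{12120} = - \frac{1069}{1010} \approx -1.0584$)
$A = - \frac{1069}{1010} \approx -1.0584$
$A - 36350 = - \frac{1069}{1010} - 36350 = - \frac{36714569}{1010}$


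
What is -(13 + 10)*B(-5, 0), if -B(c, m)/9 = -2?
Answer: -414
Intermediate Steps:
B(c, m) = 18 (B(c, m) = -9*(-2) = 18)
-(13 + 10)*B(-5, 0) = -(13 + 10)*18 = -23*18 = -1*414 = -414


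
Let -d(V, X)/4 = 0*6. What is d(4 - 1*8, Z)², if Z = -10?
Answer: 0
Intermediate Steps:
d(V, X) = 0 (d(V, X) = -0*6 = -4*0 = 0)
d(4 - 1*8, Z)² = 0² = 0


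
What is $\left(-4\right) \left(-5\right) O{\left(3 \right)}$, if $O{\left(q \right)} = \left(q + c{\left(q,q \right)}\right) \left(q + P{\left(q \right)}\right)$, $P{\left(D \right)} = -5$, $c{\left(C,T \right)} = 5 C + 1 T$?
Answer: $-840$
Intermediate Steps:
$c{\left(C,T \right)} = T + 5 C$ ($c{\left(C,T \right)} = 5 C + T = T + 5 C$)
$O{\left(q \right)} = 7 q \left(-5 + q\right)$ ($O{\left(q \right)} = \left(q + \left(q + 5 q\right)\right) \left(q - 5\right) = \left(q + 6 q\right) \left(-5 + q\right) = 7 q \left(-5 + q\right)$)
$\left(-4\right) \left(-5\right) O{\left(3 \right)} = \left(-4\right) \left(-5\right) 7 \cdot 3 \left(-5 + 3\right) = 20 \cdot 7 \cdot 3 \left(-2\right) = 20 \left(-42\right) = -840$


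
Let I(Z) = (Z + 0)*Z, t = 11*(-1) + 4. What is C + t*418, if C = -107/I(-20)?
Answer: -1170507/400 ≈ -2926.3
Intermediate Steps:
t = -7 (t = -11 + 4 = -7)
I(Z) = Z² (I(Z) = Z*Z = Z²)
C = -107/400 (C = -107/((-20)²) = -107/400 ≈ -0.26750)
C + t*418 = -107/400 - 7*418 = -107/400 - 2926 = -1170507/400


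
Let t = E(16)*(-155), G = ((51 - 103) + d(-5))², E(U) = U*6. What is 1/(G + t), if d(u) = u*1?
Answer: -1/11631 ≈ -8.5977e-5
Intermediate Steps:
E(U) = 6*U
d(u) = u
G = 3249 (G = ((51 - 103) - 5)² = (-52 - 5)² = (-57)² = 3249)
t = -14880 (t = (6*16)*(-155) = 96*(-155) = -14880)
1/(G + t) = 1/(3249 - 14880) = 1/(-11631) = -1/11631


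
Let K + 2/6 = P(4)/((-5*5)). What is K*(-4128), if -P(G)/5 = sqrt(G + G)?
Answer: 1376 - 8256*sqrt(2)/5 ≈ -959.15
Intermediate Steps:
P(G) = -5*sqrt(2)*sqrt(G) (P(G) = -5*sqrt(G + G) = -5*sqrt(2)*sqrt(G))
K = -1/3 + 2*sqrt(2)/5 (K = -1/3 + (-5*sqrt(2)*sqrt(4))/((-5*5)) = -1/3 - 5*sqrt(2)*2/(-25) = -1/3 - 10*sqrt(2)*(-1/25) = -1/3 + 2*sqrt(2)/5 ≈ 0.23235)
K*(-4128) = (-1/3 + 2*sqrt(2)/5)*(-4128) = 1376 - 8256*sqrt(2)/5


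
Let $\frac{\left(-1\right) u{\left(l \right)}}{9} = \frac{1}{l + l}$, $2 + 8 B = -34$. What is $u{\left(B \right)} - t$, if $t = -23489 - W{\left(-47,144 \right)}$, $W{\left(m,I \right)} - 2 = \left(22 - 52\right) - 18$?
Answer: $23444$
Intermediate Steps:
$B = - \frac{9}{2}$ ($B = - \frac{1}{4} + \frac{1}{8} \left(-34\right) = - \frac{1}{4} - \frac{17}{4} = - \frac{9}{2} \approx -4.5$)
$W{\left(m,I \right)} = -46$ ($W{\left(m,I \right)} = 2 + \left(\left(22 - 52\right) - 18\right) = 2 - 48 = -46$)
$t = -23443$ ($t = -23489 - -46 = -23489 + 46 = -23443$)
$u{\left(l \right)} = - \frac{9}{2 l}$ ($u{\left(l \right)} = - \frac{9}{l + l} = - \frac{9}{2 l}$)
$u{\left(B \right)} - t = - \frac{9}{2 \left(- \frac{9}{2}\right)} - -23443 = \left(- \frac{9}{2}\right) \left(- \frac{2}{9}\right) + 23443 = 1 + 23443 = 23444$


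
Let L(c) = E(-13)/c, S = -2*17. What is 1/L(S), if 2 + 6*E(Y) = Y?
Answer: 68/5 ≈ 13.600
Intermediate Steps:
E(Y) = -⅓ + Y/6
S = -34
L(c) = -5/(2*c) (L(c) = (-⅓ + (⅙)*(-13))/c = (-⅓ - 13/6)/c = -5/(2*c))
1/L(S) = 1/(-5/2/(-34)) = 1/(-5/2*(-1/34)) = 1/(5/68) = 68/5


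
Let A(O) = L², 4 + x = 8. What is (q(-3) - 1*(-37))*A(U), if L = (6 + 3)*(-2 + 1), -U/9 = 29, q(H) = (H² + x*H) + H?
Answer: 2511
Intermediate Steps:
x = 4 (x = -4 + 8 = 4)
q(H) = H² + 5*H (q(H) = (H² + 4*H) + H = H² + 5*H)
U = -261 (U = -9*29 = -261)
L = -9 (L = 9*(-1) = -9)
A(O) = 81 (A(O) = (-9)² = 81)
(q(-3) - 1*(-37))*A(U) = (-3*(5 - 3) - 1*(-37))*81 = (-3*2 + 37)*81 = (-6 + 37)*81 = 31*81 = 2511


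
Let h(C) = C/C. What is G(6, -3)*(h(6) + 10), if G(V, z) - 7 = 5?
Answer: 132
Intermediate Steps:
G(V, z) = 12 (G(V, z) = 7 + 5 = 12)
h(C) = 1
G(6, -3)*(h(6) + 10) = 12*(1 + 10) = 12*11 = 132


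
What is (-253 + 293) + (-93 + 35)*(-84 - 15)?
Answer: 5782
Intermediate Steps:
(-253 + 293) + (-93 + 35)*(-84 - 15) = 40 - 58*(-99) = 40 + 5742 = 5782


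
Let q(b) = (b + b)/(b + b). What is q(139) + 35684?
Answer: 35685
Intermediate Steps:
q(b) = 1 (q(b) = (2*b)/((2*b)) = (2*b)*(1/(2*b)) = 1)
q(139) + 35684 = 1 + 35684 = 35685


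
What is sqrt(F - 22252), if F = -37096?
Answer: 2*I*sqrt(14837) ≈ 243.61*I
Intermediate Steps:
sqrt(F - 22252) = sqrt(-37096 - 22252) = sqrt(-59348) = 2*I*sqrt(14837)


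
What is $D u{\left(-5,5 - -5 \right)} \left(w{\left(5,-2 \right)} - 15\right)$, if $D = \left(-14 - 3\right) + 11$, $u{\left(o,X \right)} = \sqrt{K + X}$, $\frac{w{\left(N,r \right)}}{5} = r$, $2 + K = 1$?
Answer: $450$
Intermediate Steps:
$K = -1$ ($K = -2 + 1 = -1$)
$w{\left(N,r \right)} = 5 r$
$u{\left(o,X \right)} = \sqrt{-1 + X}$
$D = -6$ ($D = -17 + 11 = -6$)
$D u{\left(-5,5 - -5 \right)} \left(w{\left(5,-2 \right)} - 15\right) = - 6 \sqrt{-1 + \left(5 - -5\right)} \left(5 \left(-2\right) - 15\right) = - 6 \sqrt{-1 + \left(5 + 5\right)} \left(-10 - 15\right) = - 6 \sqrt{-1 + 10} \left(-25\right) = - 6 \sqrt{9} \left(-25\right) = \left(-6\right) 3 \left(-25\right) = \left(-18\right) \left(-25\right) = 450$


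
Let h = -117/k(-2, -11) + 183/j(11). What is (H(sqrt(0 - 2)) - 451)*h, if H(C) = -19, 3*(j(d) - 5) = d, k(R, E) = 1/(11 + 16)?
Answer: 19172475/13 ≈ 1.4748e+6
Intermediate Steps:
k(R, E) = 1/27
j(d) = 5 + d/3
h = -81585/26 (h = -117/1/27 + 183/(5 + (1/3)*11) = -117*27 + 183/(5 + 11/3) = -3159 + 183/(26/3) = -3159 + 183*(3/26) = -3159 + 549/26 = -81585/26 ≈ -3137.9)
(H(sqrt(0 - 2)) - 451)*h = (-19 - 451)*(-81585/26) = -470*(-81585/26) = 19172475/13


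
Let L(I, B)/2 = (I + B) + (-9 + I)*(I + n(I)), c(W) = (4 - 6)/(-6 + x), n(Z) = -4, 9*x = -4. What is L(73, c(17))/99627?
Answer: 260380/2889183 ≈ 0.090122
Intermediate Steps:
x = -4/9 (x = (⅑)*(-4) = -4/9 ≈ -0.44444)
c(W) = 9/29 (c(W) = (4 - 6)/(-6 - 4/9) = -2/(-58/9) = -2*(-9/58) = 9/29)
L(I, B) = 2*B + 2*I + 2*(-9 + I)*(-4 + I) (L(I, B) = 2*((I + B) + (-9 + I)*(I - 4)) = 2*((B + I) + (-9 + I)*(-4 + I)) = 2*(B + I + (-9 + I)*(-4 + I)) = 2*B + 2*I + 2*(-9 + I)*(-4 + I))
L(73, c(17))/99627 = (72 - 24*73 + 2*(9/29) + 2*73²)/99627 = (72 - 1752 + 18/29 + 2*5329)*(1/99627) = (72 - 1752 + 18/29 + 10658)*(1/99627) = (260380/29)*(1/99627) = 260380/2889183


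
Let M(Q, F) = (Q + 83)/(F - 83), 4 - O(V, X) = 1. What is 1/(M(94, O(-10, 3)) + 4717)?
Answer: 80/377183 ≈ 0.00021210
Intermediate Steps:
O(V, X) = 3 (O(V, X) = 4 - 1*1 = 4 - 1 = 3)
M(Q, F) = (83 + Q)/(-83 + F)
1/(M(94, O(-10, 3)) + 4717) = 1/((83 + 94)/(-83 + 3) + 4717) = 1/(177/(-80) + 4717) = 1/(-1/80*177 + 4717) = 1/(-177/80 + 4717) = 1/(377183/80) = 80/377183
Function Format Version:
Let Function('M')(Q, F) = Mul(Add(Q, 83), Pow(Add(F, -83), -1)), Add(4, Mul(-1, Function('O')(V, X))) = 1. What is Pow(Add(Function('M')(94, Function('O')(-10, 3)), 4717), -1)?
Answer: Rational(80, 377183) ≈ 0.00021210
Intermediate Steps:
Function('O')(V, X) = 3 (Function('O')(V, X) = Add(4, Mul(-1, 1)) = Add(4, -1) = 3)
Function('M')(Q, F) = Mul(Pow(Add(-83, F), -1), Add(83, Q)) (Function('M')(Q, F) = Mul(Add(83, Q), Pow(Add(-83, F), -1)) = Mul(Pow(Add(-83, F), -1), Add(83, Q)))
Pow(Add(Function('M')(94, Function('O')(-10, 3)), 4717), -1) = Pow(Add(Mul(Pow(Add(-83, 3), -1), Add(83, 94)), 4717), -1) = Pow(Add(Mul(Pow(-80, -1), 177), 4717), -1) = Pow(Add(Mul(Rational(-1, 80), 177), 4717), -1) = Pow(Add(Rational(-177, 80), 4717), -1) = Pow(Rational(377183, 80), -1) = Rational(80, 377183)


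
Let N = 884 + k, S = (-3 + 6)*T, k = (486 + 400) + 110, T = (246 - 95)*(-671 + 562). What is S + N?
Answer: -47497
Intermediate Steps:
T = -16459 (T = 151*(-109) = -16459)
k = 996 (k = 886 + 110 = 996)
S = -49377 (S = (-3 + 6)*(-16459) = 3*(-16459) = -49377)
N = 1880 (N = 884 + 996 = 1880)
S + N = -49377 + 1880 = -47497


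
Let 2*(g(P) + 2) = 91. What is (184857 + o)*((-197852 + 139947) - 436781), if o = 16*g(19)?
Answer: -91790471358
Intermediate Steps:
g(P) = 87/2 (g(P) = -2 + (½)*91 = -2 + 91/2 = 87/2)
o = 696 (o = 16*(87/2) = 696)
(184857 + o)*((-197852 + 139947) - 436781) = (184857 + 696)*((-197852 + 139947) - 436781) = 185553*(-57905 - 436781) = 185553*(-494686) = -91790471358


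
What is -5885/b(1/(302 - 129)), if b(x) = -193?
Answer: 5885/193 ≈ 30.492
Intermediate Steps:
-5885/b(1/(302 - 129)) = -5885/(-193) = -5885*(-1/193) = 5885/193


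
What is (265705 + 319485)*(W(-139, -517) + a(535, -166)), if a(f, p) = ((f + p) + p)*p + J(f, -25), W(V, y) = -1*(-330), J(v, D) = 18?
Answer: -19516086500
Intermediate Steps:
W(V, y) = 330
a(f, p) = 18 + p*(f + 2*p) (a(f, p) = ((f + p) + p)*p + 18 = (f + 2*p)*p + 18 = p*(f + 2*p) + 18 = 18 + p*(f + 2*p))
(265705 + 319485)*(W(-139, -517) + a(535, -166)) = (265705 + 319485)*(330 + (18 + 2*(-166)**2 + 535*(-166))) = 585190*(330 + (18 + 2*27556 - 88810)) = 585190*(330 + (18 + 55112 - 88810)) = 585190*(330 - 33680) = 585190*(-33350) = -19516086500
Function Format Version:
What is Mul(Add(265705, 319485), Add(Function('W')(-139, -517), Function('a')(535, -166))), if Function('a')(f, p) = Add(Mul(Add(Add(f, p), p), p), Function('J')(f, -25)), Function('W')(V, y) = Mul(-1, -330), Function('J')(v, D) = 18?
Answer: -19516086500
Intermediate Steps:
Function('W')(V, y) = 330
Function('a')(f, p) = Add(18, Mul(p, Add(f, Mul(2, p)))) (Function('a')(f, p) = Add(Mul(Add(Add(f, p), p), p), 18) = Add(Mul(Add(f, Mul(2, p)), p), 18) = Add(Mul(p, Add(f, Mul(2, p))), 18) = Add(18, Mul(p, Add(f, Mul(2, p)))))
Mul(Add(265705, 319485), Add(Function('W')(-139, -517), Function('a')(535, -166))) = Mul(Add(265705, 319485), Add(330, Add(18, Mul(2, Pow(-166, 2)), Mul(535, -166)))) = Mul(585190, Add(330, Add(18, Mul(2, 27556), -88810))) = Mul(585190, Add(330, Add(18, 55112, -88810))) = Mul(585190, Add(330, -33680)) = Mul(585190, -33350) = -19516086500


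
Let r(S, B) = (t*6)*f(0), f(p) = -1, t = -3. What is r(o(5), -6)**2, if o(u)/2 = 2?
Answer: 324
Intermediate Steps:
o(u) = 4 (o(u) = 2*2 = 4)
r(S, B) = 18 (r(S, B) = -3*6*(-1) = -18*(-1) = 18)
r(o(5), -6)**2 = 18**2 = 324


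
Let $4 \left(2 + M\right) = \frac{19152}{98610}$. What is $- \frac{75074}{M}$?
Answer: $\frac{32469505}{844} \approx 38471.0$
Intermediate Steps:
$M = - \frac{1688}{865}$ ($M = -2 + \frac{19152 \cdot \frac{1}{98610}}{4} = -2 + \frac{1}{4} \cdot \frac{168}{865} = -2 + \frac{42}{865} = - \frac{1688}{865} \approx -1.9514$)
$- \frac{75074}{M} = - \frac{75074}{- \frac{1688}{865}} = \left(-75074\right) \left(- \frac{865}{1688}\right) = \frac{32469505}{844}$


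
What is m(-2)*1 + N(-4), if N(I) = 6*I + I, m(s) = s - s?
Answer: -28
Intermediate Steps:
m(s) = 0
N(I) = 7*I
m(-2)*1 + N(-4) = 0*1 + 7*(-4) = 0 - 28 = -28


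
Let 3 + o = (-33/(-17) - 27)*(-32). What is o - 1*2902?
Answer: -35753/17 ≈ -2103.1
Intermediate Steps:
o = 13581/17 (o = -3 + (-33/(-17) - 27)*(-32) = -3 + (-33*(-1/17) - 27)*(-32) = -3 + (33/17 - 27)*(-32) = -3 - 426/17*(-32) = -3 + 13632/17 = 13581/17 ≈ 798.88)
o - 1*2902 = 13581/17 - 1*2902 = 13581/17 - 2902 = -35753/17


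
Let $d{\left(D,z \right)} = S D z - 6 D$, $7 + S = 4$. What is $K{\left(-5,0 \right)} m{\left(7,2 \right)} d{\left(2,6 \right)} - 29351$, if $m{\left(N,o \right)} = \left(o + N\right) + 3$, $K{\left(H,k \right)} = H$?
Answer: $-26471$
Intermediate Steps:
$S = -3$ ($S = -7 + 4 = -3$)
$d{\left(D,z \right)} = - 6 D - 3 D z$ ($d{\left(D,z \right)} = - 3 D z - 6 D = - 6 D - 3 D z$)
$m{\left(N,o \right)} = 3 + N + o$ ($m{\left(N,o \right)} = \left(N + o\right) + 3 = 3 + N + o$)
$K{\left(-5,0 \right)} m{\left(7,2 \right)} d{\left(2,6 \right)} - 29351 = - 5 \left(3 + 7 + 2\right) \left(\left(-3\right) 2 \left(2 + 6\right)\right) - 29351 = \left(-5\right) 12 \left(\left(-3\right) 2 \cdot 8\right) - 29351 = \left(-60\right) \left(-48\right) - 29351 = 2880 - 29351 = -26471$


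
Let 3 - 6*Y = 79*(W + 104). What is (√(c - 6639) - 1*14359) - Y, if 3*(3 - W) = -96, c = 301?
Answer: -37588/3 + I*√6338 ≈ -12529.0 + 79.612*I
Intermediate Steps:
W = 35 (W = 3 - ⅓*(-96) = 3 + 32 = 35)
Y = -5489/3 (Y = ½ - 79*(35 + 104)/6 = ½ - 79*139/6 = ½ - ⅙*10981 = ½ - 10981/6 = -5489/3 ≈ -1829.7)
(√(c - 6639) - 1*14359) - Y = (√(301 - 6639) - 1*14359) - 1*(-5489/3) = (√(-6338) - 14359) + 5489/3 = (I*√6338 - 14359) + 5489/3 = (-14359 + I*√6338) + 5489/3 = -37588/3 + I*√6338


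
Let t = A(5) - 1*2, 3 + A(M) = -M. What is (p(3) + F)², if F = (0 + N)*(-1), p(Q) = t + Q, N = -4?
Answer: 9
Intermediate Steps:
A(M) = -3 - M
t = -10 (t = (-3 - 1*5) - 1*2 = (-3 - 5) - 2 = -8 - 2 = -10)
p(Q) = -10 + Q
F = 4 (F = (0 - 4)*(-1) = -4*(-1) = 4)
(p(3) + F)² = ((-10 + 3) + 4)² = (-7 + 4)² = (-3)² = 9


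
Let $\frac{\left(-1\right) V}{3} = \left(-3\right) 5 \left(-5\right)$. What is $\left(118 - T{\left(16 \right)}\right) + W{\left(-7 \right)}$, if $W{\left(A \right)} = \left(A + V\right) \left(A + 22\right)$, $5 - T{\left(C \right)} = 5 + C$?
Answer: $-3346$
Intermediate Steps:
$V = -225$ ($V = - 3 \left(-3\right) 5 \left(-5\right) = - 3 \left(\left(-15\right) \left(-5\right)\right) = \left(-3\right) 75 = -225$)
$T{\left(C \right)} = - C$ ($T{\left(C \right)} = 5 - \left(5 + C\right) = - C$)
$W{\left(A \right)} = \left(-225 + A\right) \left(22 + A\right)$ ($W{\left(A \right)} = \left(A - 225\right) \left(A + 22\right) = \left(-225 + A\right) \left(22 + A\right)$)
$\left(118 - T{\left(16 \right)}\right) + W{\left(-7 \right)} = \left(118 - \left(-1\right) 16\right) - \left(3529 - 49\right) = \left(118 - -16\right) + \left(-4950 + 49 + 1421\right) = \left(118 + 16\right) - 3480 = 134 - 3480 = -3346$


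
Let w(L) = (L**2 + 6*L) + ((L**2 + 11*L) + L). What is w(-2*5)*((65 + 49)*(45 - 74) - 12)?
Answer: -66360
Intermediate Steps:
w(L) = 2*L**2 + 18*L (w(L) = (L**2 + 6*L) + (L**2 + 12*L) = 2*L**2 + 18*L)
w(-2*5)*((65 + 49)*(45 - 74) - 12) = (2*(-2*5)*(9 - 2*5))*((65 + 49)*(45 - 74) - 12) = (2*(-10)*(9 - 10))*(114*(-29) - 12) = (2*(-10)*(-1))*(-3306 - 12) = 20*(-3318) = -66360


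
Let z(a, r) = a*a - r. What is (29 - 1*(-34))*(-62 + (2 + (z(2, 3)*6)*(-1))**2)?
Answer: -2898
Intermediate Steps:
z(a, r) = a**2 - r
(29 - 1*(-34))*(-62 + (2 + (z(2, 3)*6)*(-1))**2) = (29 - 1*(-34))*(-62 + (2 + ((2**2 - 1*3)*6)*(-1))**2) = (29 + 34)*(-62 + (2 + ((4 - 3)*6)*(-1))**2) = 63*(-62 + (2 + (1*6)*(-1))**2) = 63*(-62 + (2 + 6*(-1))**2) = 63*(-62 + (2 - 6)**2) = 63*(-62 + (-4)**2) = 63*(-62 + 16) = 63*(-46) = -2898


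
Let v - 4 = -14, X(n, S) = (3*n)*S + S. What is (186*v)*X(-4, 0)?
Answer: 0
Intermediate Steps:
X(n, S) = S + 3*S*n (X(n, S) = 3*S*n + S = S + 3*S*n)
v = -10 (v = 4 - 14 = -10)
(186*v)*X(-4, 0) = (186*(-10))*(0*(1 + 3*(-4))) = -0*(1 - 12) = -0*(-11) = -1860*0 = 0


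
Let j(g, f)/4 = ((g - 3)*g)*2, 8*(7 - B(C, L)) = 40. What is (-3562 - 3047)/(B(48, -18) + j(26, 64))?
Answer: -6609/4786 ≈ -1.3809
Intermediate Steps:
B(C, L) = 2 (B(C, L) = 7 - 1/8*40 = 7 - 5 = 2)
j(g, f) = 8*g*(-3 + g) (j(g, f) = 4*(((g - 3)*g)*2) = 4*(((-3 + g)*g)*2) = 4*((g*(-3 + g))*2) = 4*(2*g*(-3 + g)) = 8*g*(-3 + g))
(-3562 - 3047)/(B(48, -18) + j(26, 64)) = (-3562 - 3047)/(2 + 8*26*(-3 + 26)) = -6609/(2 + 8*26*23) = -6609/(2 + 4784) = -6609/4786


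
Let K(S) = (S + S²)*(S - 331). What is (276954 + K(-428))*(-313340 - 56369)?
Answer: 51180609958650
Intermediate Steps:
K(S) = (-331 + S)*(S + S²) (K(S) = (S + S²)*(-331 + S) = (-331 + S)*(S + S²))
(276954 + K(-428))*(-313340 - 56369) = (276954 - 428*(-331 + (-428)² - 330*(-428)))*(-313340 - 56369) = (276954 - 428*(-331 + 183184 + 141240))*(-369709) = (276954 - 428*324093)*(-369709) = (276954 - 138711804)*(-369709) = -138434850*(-369709) = 51180609958650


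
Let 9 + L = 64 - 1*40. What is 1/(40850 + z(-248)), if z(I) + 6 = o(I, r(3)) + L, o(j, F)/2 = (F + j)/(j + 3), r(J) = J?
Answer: 1/40861 ≈ 2.4473e-5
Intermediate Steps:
L = 15 (L = -9 + (64 - 1*40) = -9 + (64 - 40) = -9 + 24 = 15)
o(j, F) = 2*(F + j)/(3 + j) (o(j, F) = 2*((F + j)/(j + 3)) = 2*((F + j)/(3 + j)) = 2*(F + j)/(3 + j))
z(I) = 11 (z(I) = -6 + (2*(3 + I)/(3 + I) + 15) = -6 + (2 + 15) = -6 + 17 = 11)
1/(40850 + z(-248)) = 1/(40850 + 11) = 1/40861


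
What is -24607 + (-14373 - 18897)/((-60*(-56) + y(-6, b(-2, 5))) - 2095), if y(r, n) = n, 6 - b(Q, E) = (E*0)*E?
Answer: -31308767/1271 ≈ -24633.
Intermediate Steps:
b(Q, E) = 6 (b(Q, E) = 6 - E*0*E = 6 - 0*E = 6 - 1*0 = 6 + 0 = 6)
-24607 + (-14373 - 18897)/((-60*(-56) + y(-6, b(-2, 5))) - 2095) = -24607 + (-14373 - 18897)/((-60*(-56) + 6) - 2095) = -24607 - 33270/((3360 + 6) - 2095) = -24607 - 33270/(3366 - 2095) = -24607 - 33270/1271 = -31308767/1271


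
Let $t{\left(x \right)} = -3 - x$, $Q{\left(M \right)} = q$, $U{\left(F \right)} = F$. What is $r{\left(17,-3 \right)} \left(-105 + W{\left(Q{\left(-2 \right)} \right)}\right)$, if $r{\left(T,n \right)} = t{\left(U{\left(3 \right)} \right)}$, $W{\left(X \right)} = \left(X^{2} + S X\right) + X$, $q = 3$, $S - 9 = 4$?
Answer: $324$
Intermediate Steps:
$S = 13$ ($S = 9 + 4 = 13$)
$Q{\left(M \right)} = 3$
$W{\left(X \right)} = X^{2} + 14 X$ ($W{\left(X \right)} = \left(X^{2} + 13 X\right) + X = X^{2} + 14 X$)
$r{\left(T,n \right)} = -6$ ($r{\left(T,n \right)} = -3 - 3 = -6$)
$r{\left(17,-3 \right)} \left(-105 + W{\left(Q{\left(-2 \right)} \right)}\right) = - 6 \left(-105 + 3 \left(14 + 3\right)\right) = - 6 \left(-105 + 3 \cdot 17\right) = - 6 \left(-105 + 51\right) = \left(-6\right) \left(-54\right) = 324$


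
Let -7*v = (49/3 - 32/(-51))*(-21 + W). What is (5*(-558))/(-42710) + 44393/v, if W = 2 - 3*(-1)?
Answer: 67691954931/59110640 ≈ 1145.2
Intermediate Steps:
W = 5 (W = 2 + 3 = 5)
v = 13840/357 (v = -(49/3 - 32/(-51))*(-21 + 5)/7 = -(49*(⅓) - 32*(-1/51))*(-16)/7 = -(49/3 + 32/51)*(-16)/7 = -865*(-16)/357 = -⅐*(-13840/51) = 13840/357 ≈ 38.768)
(5*(-558))/(-42710) + 44393/v = (5*(-558))/(-42710) + 44393/(13840/357) = -2790*(-1/42710) + 44393*(357/13840) = 279/4271 + 15848301/13840 = 67691954931/59110640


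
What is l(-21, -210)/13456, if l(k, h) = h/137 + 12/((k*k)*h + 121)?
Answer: -9712167/85250440904 ≈ -0.00011393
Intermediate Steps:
l(k, h) = 12/(121 + h*k**2) + h/137 (l(k, h) = h*(1/137) + 12/(k**2*h + 121) = h/137 + 12/(h*k**2 + 121) = h/137 + 12/(121 + h*k**2) = 12/(121 + h*k**2) + h/137)
l(-21, -210)/13456 = ((1644 + 121*(-210) + (-210)**2*(-21)**2)/(137*(121 - 210*(-21)**2)))/13456 = ((1644 - 25410 + 44100*441)/(137*(121 - 210*441)))*(1/13456) = ((1644 - 25410 + 19448100)/(137*(121 - 92610)))*(1/13456) = ((1/137)*19424334/(-92489))*(1/13456) = ((1/137)*(-1/92489)*19424334)*(1/13456) = -19424334/12670993*1/13456 = -9712167/85250440904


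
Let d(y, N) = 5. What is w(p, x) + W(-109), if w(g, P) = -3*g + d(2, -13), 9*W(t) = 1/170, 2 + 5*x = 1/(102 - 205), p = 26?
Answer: -111689/1530 ≈ -72.999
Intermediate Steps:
x = -207/515 (x = -⅖ + 1/(5*(102 - 205)) = -⅖ + (⅕)/(-103) = -⅖ + (⅕)*(-1/103) = -⅖ - 1/515 = -207/515 ≈ -0.40194)
W(t) = 1/1530 (W(t) = (⅑)/170 = (⅑)*(1/170) = 1/1530)
w(g, P) = 5 - 3*g (w(g, P) = -3*g + 5 = 5 - 3*g)
w(p, x) + W(-109) = (5 - 3*26) + 1/1530 = (5 - 78) + 1/1530 = -73 + 1/1530 = -111689/1530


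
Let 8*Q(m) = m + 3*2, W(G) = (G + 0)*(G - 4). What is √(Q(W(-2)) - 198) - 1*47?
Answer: -47 + 3*I*√87/2 ≈ -47.0 + 13.991*I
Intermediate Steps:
W(G) = G*(-4 + G)
Q(m) = ¾ + m/8 (Q(m) = (m + 3*2)/8 = (m + 6)/8 = (6 + m)/8 = ¾ + m/8)
√(Q(W(-2)) - 198) - 1*47 = √((¾ + (-2*(-4 - 2))/8) - 198) - 1*47 = √((¾ + (-2*(-6))/8) - 198) - 47 = √((¾ + (⅛)*12) - 198) - 47 = √((¾ + 3/2) - 198) - 47 = √(9/4 - 198) - 47 = √(-783/4) - 47 = 3*I*√87/2 - 47 = -47 + 3*I*√87/2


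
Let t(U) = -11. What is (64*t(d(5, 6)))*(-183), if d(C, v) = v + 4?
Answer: 128832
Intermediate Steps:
d(C, v) = 4 + v
(64*t(d(5, 6)))*(-183) = (64*(-11))*(-183) = -704*(-183) = 128832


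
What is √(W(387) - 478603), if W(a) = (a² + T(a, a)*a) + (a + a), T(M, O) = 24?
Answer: 2*I*√79693 ≈ 564.6*I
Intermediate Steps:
W(a) = a² + 26*a (W(a) = (a² + 24*a) + (a + a) = (a² + 24*a) + 2*a = a² + 26*a)
√(W(387) - 478603) = √(387*(26 + 387) - 478603) = √(387*413 - 478603) = √(159831 - 478603) = √(-318772) = 2*I*√79693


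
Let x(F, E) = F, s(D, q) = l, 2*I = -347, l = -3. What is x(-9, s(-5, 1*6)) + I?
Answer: -365/2 ≈ -182.50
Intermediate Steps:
I = -347/2 (I = (1/2)*(-347) = -347/2 ≈ -173.50)
s(D, q) = -3
x(-9, s(-5, 1*6)) + I = -9 - 347/2 = -365/2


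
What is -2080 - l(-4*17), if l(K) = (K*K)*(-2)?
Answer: 7168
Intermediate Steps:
l(K) = -2*K² (l(K) = K²*(-2) = -2*K²)
-2080 - l(-4*17) = -2080 - (-2)*(-4*17)² = -2080 - (-2)*(-68)² = -2080 - (-2)*4624 = -2080 - 1*(-9248) = -2080 + 9248 = 7168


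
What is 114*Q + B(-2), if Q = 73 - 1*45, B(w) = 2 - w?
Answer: 3196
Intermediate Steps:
Q = 28 (Q = 73 - 45 = 28)
114*Q + B(-2) = 114*28 + (2 - 1*(-2)) = 3192 + (2 + 2) = 3192 + 4 = 3196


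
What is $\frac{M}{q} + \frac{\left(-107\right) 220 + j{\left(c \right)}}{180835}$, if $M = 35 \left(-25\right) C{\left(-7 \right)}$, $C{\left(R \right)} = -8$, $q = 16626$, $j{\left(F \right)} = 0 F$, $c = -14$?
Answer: $\frac{87446896}{300656271} \approx 0.29085$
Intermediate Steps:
$j{\left(F \right)} = 0$
$M = 7000$ ($M = 35 \left(-25\right) \left(-8\right) = \left(-875\right) \left(-8\right) = 7000$)
$\frac{M}{q} + \frac{\left(-107\right) 220 + j{\left(c \right)}}{180835} = \frac{7000}{16626} + \frac{\left(-107\right) 220 + 0}{180835} = 7000 \cdot \frac{1}{16626} + \left(-23540 + 0\right) \frac{1}{180835} = \frac{3500}{8313} - \frac{4708}{36167} = \frac{87446896}{300656271}$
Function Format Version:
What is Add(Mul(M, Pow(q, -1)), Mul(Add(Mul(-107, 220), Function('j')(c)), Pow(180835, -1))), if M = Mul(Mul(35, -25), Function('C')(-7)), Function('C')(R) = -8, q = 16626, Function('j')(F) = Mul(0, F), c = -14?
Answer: Rational(87446896, 300656271) ≈ 0.29085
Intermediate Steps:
Function('j')(F) = 0
M = 7000 (M = Mul(Mul(35, -25), -8) = Mul(-875, -8) = 7000)
Add(Mul(M, Pow(q, -1)), Mul(Add(Mul(-107, 220), Function('j')(c)), Pow(180835, -1))) = Add(Mul(7000, Pow(16626, -1)), Mul(Add(Mul(-107, 220), 0), Pow(180835, -1))) = Add(Mul(7000, Rational(1, 16626)), Mul(Add(-23540, 0), Rational(1, 180835))) = Add(Rational(3500, 8313), Mul(-23540, Rational(1, 180835))) = Add(Rational(3500, 8313), Rational(-4708, 36167)) = Rational(87446896, 300656271)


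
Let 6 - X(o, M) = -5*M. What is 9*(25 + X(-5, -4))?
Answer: 99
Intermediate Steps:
X(o, M) = 6 + 5*M (X(o, M) = 6 - (-5)*M = 6 + 5*M)
9*(25 + X(-5, -4)) = 9*(25 + (6 + 5*(-4))) = 9*(25 + (6 - 20)) = 9*(25 - 14) = 9*11 = 99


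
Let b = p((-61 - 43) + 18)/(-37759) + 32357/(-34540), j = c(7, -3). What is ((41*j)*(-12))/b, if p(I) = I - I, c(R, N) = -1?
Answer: -16993680/32357 ≈ -525.19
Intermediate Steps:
p(I) = 0
j = -1
b = -32357/34540 (b = 0/(-37759) + 32357/(-34540) = 0*(-1/37759) + 32357*(-1/34540) = 0 - 32357/34540 = -32357/34540 ≈ -0.93680)
((41*j)*(-12))/b = ((41*(-1))*(-12))/(-32357/34540) = -41*(-12)*(-34540/32357) = 492*(-34540/32357) = -16993680/32357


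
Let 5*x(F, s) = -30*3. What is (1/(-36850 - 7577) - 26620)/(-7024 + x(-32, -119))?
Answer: 1182646741/312854934 ≈ 3.7802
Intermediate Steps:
x(F, s) = -18 (x(F, s) = (-30*3)/5 = (⅕)*(-90) = -18)
(1/(-36850 - 7577) - 26620)/(-7024 + x(-32, -119)) = (1/(-36850 - 7577) - 26620)/(-7024 - 18) = (1/(-44427) - 26620)/(-7042) = (-1/44427 - 26620)*(-1/7042) = -1182646741/44427*(-1/7042) = 1182646741/312854934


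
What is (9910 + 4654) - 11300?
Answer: 3264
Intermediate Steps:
(9910 + 4654) - 11300 = 14564 - 11300 = 3264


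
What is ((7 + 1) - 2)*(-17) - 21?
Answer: -123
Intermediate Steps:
((7 + 1) - 2)*(-17) - 21 = (8 - 2)*(-17) - 21 = 6*(-17) - 21 = -102 - 21 = -123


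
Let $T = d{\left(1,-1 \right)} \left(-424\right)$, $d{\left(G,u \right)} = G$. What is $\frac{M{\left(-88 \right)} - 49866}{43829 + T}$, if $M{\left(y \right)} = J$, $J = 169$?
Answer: $- \frac{49697}{43405} \approx -1.145$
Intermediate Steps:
$M{\left(y \right)} = 169$
$T = -424$ ($T = 1 \left(-424\right) = -424$)
$\frac{M{\left(-88 \right)} - 49866}{43829 + T} = \frac{169 - 49866}{43829 - 424} = - \frac{49697}{43405}$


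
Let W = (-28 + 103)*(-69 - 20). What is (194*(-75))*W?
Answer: 97121250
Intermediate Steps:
W = -6675 (W = 75*(-89) = -6675)
(194*(-75))*W = (194*(-75))*(-6675) = -14550*(-6675) = 97121250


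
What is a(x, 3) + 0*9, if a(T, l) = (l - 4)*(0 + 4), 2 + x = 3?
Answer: -4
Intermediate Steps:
x = 1 (x = -2 + 3 = 1)
a(T, l) = -16 + 4*l (a(T, l) = (-4 + l)*4 = -16 + 4*l)
a(x, 3) + 0*9 = (-16 + 4*3) + 0*9 = (-16 + 12) + 0 = -4 + 0 = -4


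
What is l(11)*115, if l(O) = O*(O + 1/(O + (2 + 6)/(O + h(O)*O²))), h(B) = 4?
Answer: 76504670/5453 ≈ 14030.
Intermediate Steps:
l(O) = O*(O + 1/(O + 8/(O + 4*O²))) (l(O) = O*(O + 1/(O + (2 + 6)/(O + 4*O²))) = O*(O + 1/(O + 8/(O + 4*O²))))
l(11)*115 = (11²*(9 + 11² + 4*11 + 4*11³)/(8 + 11² + 4*11³))*115 = (121*(9 + 121 + 44 + 4*1331)/(8 + 121 + 4*1331))*115 = (121*(9 + 121 + 44 + 5324)/(8 + 121 + 5324))*115 = (121*5498/5453)*115 = (121*(1/5453)*5498)*115 = (665258/5453)*115 = 76504670/5453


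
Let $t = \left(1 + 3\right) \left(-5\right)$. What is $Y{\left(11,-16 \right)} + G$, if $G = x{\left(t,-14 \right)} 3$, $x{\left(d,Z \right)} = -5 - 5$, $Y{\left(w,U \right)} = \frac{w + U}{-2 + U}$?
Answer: $- \frac{535}{18} \approx -29.722$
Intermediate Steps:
$t = -20$ ($t = 4 \left(-5\right) = -20$)
$Y{\left(w,U \right)} = \frac{U + w}{-2 + U}$
$x{\left(d,Z \right)} = -10$ ($x{\left(d,Z \right)} = -5 - 5 = -10$)
$G = -30$ ($G = \left(-10\right) 3 = -30$)
$Y{\left(11,-16 \right)} + G = \frac{-16 + 11}{-2 - 16} - 30 = \frac{1}{-18} \left(-5\right) - 30 = \left(- \frac{1}{18}\right) \left(-5\right) - 30 = \frac{5}{18} - 30 = - \frac{535}{18}$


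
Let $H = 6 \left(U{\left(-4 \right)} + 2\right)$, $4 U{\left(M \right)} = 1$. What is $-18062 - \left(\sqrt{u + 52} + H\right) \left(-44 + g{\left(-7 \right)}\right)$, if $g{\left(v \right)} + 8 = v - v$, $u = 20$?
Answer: $-17360 + 312 \sqrt{2} \approx -16919.0$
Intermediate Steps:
$U{\left(M \right)} = \frac{1}{4}$ ($U{\left(M \right)} = \frac{1}{4} \cdot 1 = \frac{1}{4}$)
$g{\left(v \right)} = -8$ ($g{\left(v \right)} = -8 + \left(v - v\right) = -8 + 0 = -8$)
$H = \frac{27}{2}$ ($H = 6 \left(\frac{1}{4} + 2\right) = 6 \cdot \frac{9}{4} = \frac{27}{2} \approx 13.5$)
$-18062 - \left(\sqrt{u + 52} + H\right) \left(-44 + g{\left(-7 \right)}\right) = -18062 - \left(\sqrt{20 + 52} + \frac{27}{2}\right) \left(-44 - 8\right) = -18062 - \left(\sqrt{72} + \frac{27}{2}\right) \left(-52\right) = -18062 - \left(6 \sqrt{2} + \frac{27}{2}\right) \left(-52\right) = -18062 - \left(\frac{27}{2} + 6 \sqrt{2}\right) \left(-52\right) = -18062 - \left(-702 - 312 \sqrt{2}\right) = -18062 + \left(702 + 312 \sqrt{2}\right) = -17360 + 312 \sqrt{2}$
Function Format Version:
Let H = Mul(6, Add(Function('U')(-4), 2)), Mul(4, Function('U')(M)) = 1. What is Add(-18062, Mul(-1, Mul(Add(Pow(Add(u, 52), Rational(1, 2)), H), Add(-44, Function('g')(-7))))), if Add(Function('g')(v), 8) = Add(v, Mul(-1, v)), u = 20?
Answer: Add(-17360, Mul(312, Pow(2, Rational(1, 2)))) ≈ -16919.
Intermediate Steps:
Function('U')(M) = Rational(1, 4) (Function('U')(M) = Mul(Rational(1, 4), 1) = Rational(1, 4))
Function('g')(v) = -8 (Function('g')(v) = Add(-8, Add(v, Mul(-1, v))) = Add(-8, 0) = -8)
H = Rational(27, 2) (H = Mul(6, Add(Rational(1, 4), 2)) = Mul(6, Rational(9, 4)) = Rational(27, 2) ≈ 13.500)
Add(-18062, Mul(-1, Mul(Add(Pow(Add(u, 52), Rational(1, 2)), H), Add(-44, Function('g')(-7))))) = Add(-18062, Mul(-1, Mul(Add(Pow(Add(20, 52), Rational(1, 2)), Rational(27, 2)), Add(-44, -8)))) = Add(-18062, Mul(-1, Mul(Add(Pow(72, Rational(1, 2)), Rational(27, 2)), -52))) = Add(-18062, Mul(-1, Mul(Add(Mul(6, Pow(2, Rational(1, 2))), Rational(27, 2)), -52))) = Add(-18062, Mul(-1, Mul(Add(Rational(27, 2), Mul(6, Pow(2, Rational(1, 2)))), -52))) = Add(-18062, Mul(-1, Add(-702, Mul(-312, Pow(2, Rational(1, 2)))))) = Add(-18062, Add(702, Mul(312, Pow(2, Rational(1, 2))))) = Add(-17360, Mul(312, Pow(2, Rational(1, 2))))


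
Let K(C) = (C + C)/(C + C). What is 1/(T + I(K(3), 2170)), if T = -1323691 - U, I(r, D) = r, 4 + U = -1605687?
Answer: 1/282001 ≈ 3.5461e-6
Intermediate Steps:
U = -1605691 (U = -4 - 1605687 = -1605691)
K(C) = 1 (K(C) = (2*C)/((2*C)) = (2*C)*(1/(2*C)) = 1)
T = 282000 (T = -1323691 - 1*(-1605691) = -1323691 + 1605691 = 282000)
1/(T + I(K(3), 2170)) = 1/(282000 + 1) = 1/282001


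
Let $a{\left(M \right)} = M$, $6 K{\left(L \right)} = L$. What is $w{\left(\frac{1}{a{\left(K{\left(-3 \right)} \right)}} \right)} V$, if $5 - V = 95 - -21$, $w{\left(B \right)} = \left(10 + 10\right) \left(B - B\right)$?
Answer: $0$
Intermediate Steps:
$K{\left(L \right)} = \frac{L}{6}$
$w{\left(B \right)} = 0$ ($w{\left(B \right)} = 20 \cdot 0 = 0$)
$V = -111$ ($V = 5 - \left(95 - -21\right) = 5 - \left(95 + 21\right) = 5 - 116 = -111$)
$w{\left(\frac{1}{a{\left(K{\left(-3 \right)} \right)}} \right)} V = 0 \left(-111\right) = 0$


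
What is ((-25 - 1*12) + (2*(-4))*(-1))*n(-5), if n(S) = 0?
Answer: 0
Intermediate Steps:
((-25 - 1*12) + (2*(-4))*(-1))*n(-5) = ((-25 - 1*12) + (2*(-4))*(-1))*0 = ((-25 - 12) - 8*(-1))*0 = (-37 + 8)*0 = -29*0 = 0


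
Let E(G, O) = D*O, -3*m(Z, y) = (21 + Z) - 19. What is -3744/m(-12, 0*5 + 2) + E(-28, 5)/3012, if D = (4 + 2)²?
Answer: -1409541/1255 ≈ -1123.1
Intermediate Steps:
m(Z, y) = -⅔ - Z/3 (m(Z, y) = -((21 + Z) - 19)/3 = -(2 + Z)/3 = -⅔ - Z/3)
D = 36 (D = 6² = 36)
E(G, O) = 36*O
-3744/m(-12, 0*5 + 2) + E(-28, 5)/3012 = -3744/(-⅔ - ⅓*(-12)) + (36*5)/3012 = -3744/(-⅔ + 4) + 180*(1/3012) = -3744/10/3 + 15/251 = -3744*3/10 + 15/251 = -5616/5 + 15/251 = -1409541/1255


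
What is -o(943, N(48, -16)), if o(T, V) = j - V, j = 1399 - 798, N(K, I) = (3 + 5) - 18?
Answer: -611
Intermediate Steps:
N(K, I) = -10 (N(K, I) = 8 - 18 = -10)
j = 601
o(T, V) = 601 - V
-o(943, N(48, -16)) = -(601 - 1*(-10)) = -(601 + 10) = -1*611 = -611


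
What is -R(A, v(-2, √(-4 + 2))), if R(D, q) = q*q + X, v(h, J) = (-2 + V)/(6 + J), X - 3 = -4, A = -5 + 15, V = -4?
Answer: (I + 6*√2)/(-17*I + 6*√2) ≈ 0.15235 + 0.42309*I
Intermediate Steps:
A = 10
X = -1 (X = 3 - 4 = -1)
v(h, J) = -6/(6 + J) (v(h, J) = (-2 - 4)/(6 + J) = -6/(6 + J))
R(D, q) = -1 + q² (R(D, q) = q*q - 1 = q² - 1 = -1 + q²)
-R(A, v(-2, √(-4 + 2))) = -(-1 + (-6/(6 + √(-4 + 2)))²) = -(-1 + (-6/(6 + √(-2)))²) = -(-1 + (-6/(6 + I*√2))²) = -(-1 + 36/(6 + I*√2)²) = 1 - 36/(6 + I*√2)²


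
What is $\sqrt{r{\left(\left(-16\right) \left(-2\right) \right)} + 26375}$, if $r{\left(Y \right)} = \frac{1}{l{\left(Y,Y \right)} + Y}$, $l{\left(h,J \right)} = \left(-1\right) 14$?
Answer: $\frac{\sqrt{949502}}{6} \approx 162.4$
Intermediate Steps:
$l{\left(h,J \right)} = -14$
$r{\left(Y \right)} = \frac{1}{-14 + Y}$
$\sqrt{r{\left(\left(-16\right) \left(-2\right) \right)} + 26375} = \sqrt{\frac{1}{-14 - -32} + 26375} = \sqrt{\frac{1}{-14 + 32} + 26375} = \sqrt{\frac{1}{18} + 26375} = \sqrt{\frac{474751}{18}} = \frac{\sqrt{949502}}{6}$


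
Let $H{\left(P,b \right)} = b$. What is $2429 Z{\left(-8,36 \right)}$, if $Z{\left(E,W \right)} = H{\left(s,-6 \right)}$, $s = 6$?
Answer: $-14574$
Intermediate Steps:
$Z{\left(E,W \right)} = -6$
$2429 Z{\left(-8,36 \right)} = 2429 \left(-6\right) = -14574$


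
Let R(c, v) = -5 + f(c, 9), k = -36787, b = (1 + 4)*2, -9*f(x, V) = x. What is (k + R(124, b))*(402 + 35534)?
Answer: -11903871872/9 ≈ -1.3227e+9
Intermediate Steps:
f(x, V) = -x/9
b = 10 (b = 5*2 = 10)
R(c, v) = -5 - c/9
(k + R(124, b))*(402 + 35534) = (-36787 + (-5 - ⅑*124))*(402 + 35534) = (-36787 + (-5 - 124/9))*35936 = (-36787 - 169/9)*35936 = -331252/9*35936 = -11903871872/9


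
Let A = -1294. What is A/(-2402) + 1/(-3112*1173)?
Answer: 2361792071/4384101576 ≈ 0.53872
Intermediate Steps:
A/(-2402) + 1/(-3112*1173) = -1294/(-2402) + 1/(-3112*1173) = -1294*(-1/2402) - 1/3112*1/1173 = 647/1201 - 1/3650376 = 2361792071/4384101576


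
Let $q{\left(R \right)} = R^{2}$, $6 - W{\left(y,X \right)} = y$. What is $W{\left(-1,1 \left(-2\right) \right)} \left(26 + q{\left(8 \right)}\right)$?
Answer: $630$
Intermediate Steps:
$W{\left(y,X \right)} = 6 - y$
$W{\left(-1,1 \left(-2\right) \right)} \left(26 + q{\left(8 \right)}\right) = \left(6 - -1\right) \left(26 + 8^{2}\right) = \left(6 + 1\right) \left(26 + 64\right) = 7 \cdot 90 = 630$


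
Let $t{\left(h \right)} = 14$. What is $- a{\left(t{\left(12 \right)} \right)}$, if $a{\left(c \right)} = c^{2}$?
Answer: $-196$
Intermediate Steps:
$- a{\left(t{\left(12 \right)} \right)} = - 14^{2} = \left(-1\right) 196 = -196$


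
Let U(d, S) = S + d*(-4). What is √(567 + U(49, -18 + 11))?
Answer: 2*√91 ≈ 19.079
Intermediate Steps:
U(d, S) = S - 4*d
√(567 + U(49, -18 + 11)) = √(567 + ((-18 + 11) - 4*49)) = √(567 + (-7 - 196)) = √(567 - 203) = √364 = 2*√91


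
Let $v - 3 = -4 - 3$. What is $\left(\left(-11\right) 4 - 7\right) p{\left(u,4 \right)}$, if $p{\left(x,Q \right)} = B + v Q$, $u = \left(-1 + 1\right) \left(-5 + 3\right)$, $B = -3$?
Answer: $969$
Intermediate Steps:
$v = -4$ ($v = 3 - 7 = -4$)
$u = 0$ ($u = 0 \left(-2\right) = 0$)
$p{\left(x,Q \right)} = -3 - 4 Q$
$\left(\left(-11\right) 4 - 7\right) p{\left(u,4 \right)} = \left(\left(-11\right) 4 - 7\right) \left(-3 - 16\right) = \left(-44 - 7\right) \left(-3 - 16\right) = \left(-51\right) \left(-19\right) = 969$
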